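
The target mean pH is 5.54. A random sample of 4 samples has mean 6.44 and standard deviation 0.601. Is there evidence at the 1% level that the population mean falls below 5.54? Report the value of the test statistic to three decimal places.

2.995

H0: μ = 5.54; H1: μ < 5.54 (one-sample t-test, left-tailed).
t = (x̄ − μ₀)/(s/√n) = (6.44 − 5.54)/(0.601/√4) = 2.995
df = n − 1 = 3
p-value = P(T ≤ 2.995) ≈ 0.9711
Since p ≈ 0.9711 > α = 0.01, fail to reject H0; the data do not provide sufficient evidence against H0.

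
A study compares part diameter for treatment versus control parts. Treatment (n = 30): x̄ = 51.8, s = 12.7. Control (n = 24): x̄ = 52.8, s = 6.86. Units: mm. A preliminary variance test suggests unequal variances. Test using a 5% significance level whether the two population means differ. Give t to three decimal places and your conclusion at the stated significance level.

Let group 1 = treatment, group 2 = control. H0: μ_1 = μ_2; H1: μ_1 ≠ μ_2 (Welch's two-sample t-test, two-sided).
t = (x̄_1 − x̄_2)/√(s_1²/n_1 + s_2²/n_2) = (51.8 − 52.8)/√(12.7²/30 + 6.86²/24) = -0.369
Welch–Satterthwaite df ≈ 46.25
Two-sided p-value ≈ 0.714
Since p ≈ 0.714 > α = 0.05, fail to reject H0; the evidence is not statistically significant.

t = -0.369; fail to reject H0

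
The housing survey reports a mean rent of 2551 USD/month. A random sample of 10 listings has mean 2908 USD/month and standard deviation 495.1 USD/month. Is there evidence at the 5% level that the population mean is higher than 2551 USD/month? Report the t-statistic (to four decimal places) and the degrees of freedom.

H0: μ = 2551; H1: μ > 2551 (one-sample t-test, right-tailed).
t = (x̄ − μ₀)/(s/√n) = (2908 − 2551)/(495.1/√10) = 2.2802
df = n − 1 = 9
p-value = P(T ≥ 2.2802) ≈ 0.0243
Since p ≈ 0.0243 < α = 0.05, reject H0; the data support H1.

t = 2.2802, df = 9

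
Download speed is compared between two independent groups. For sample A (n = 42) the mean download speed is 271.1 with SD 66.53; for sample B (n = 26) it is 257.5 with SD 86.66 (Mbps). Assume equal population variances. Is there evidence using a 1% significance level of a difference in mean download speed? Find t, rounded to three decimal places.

Let group 1 = sample A, group 2 = sample B. H0: μ_1 = μ_2; H1: μ_1 ≠ μ_2 (two-sample pooled-variance t-test, two-sided).
s_p² = [(42−1)·66.53² + (26−1)·86.66²]/(42+26−2) = 5594.31
t = (271.1 − 257.5)/√[5594.31·(1/42 + 1/26)] = 0.729
df = n₁ + n₂ − 2 = 66
Two-sided p-value ≈ 0.4688
Since p ≈ 0.4688 > α = 0.01, fail to reject H0; the data do not provide sufficient evidence against H0.

0.729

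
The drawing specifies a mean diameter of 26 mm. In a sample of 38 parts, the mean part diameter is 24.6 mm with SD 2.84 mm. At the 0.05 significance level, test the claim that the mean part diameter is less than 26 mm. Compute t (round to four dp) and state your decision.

t = -3.0388; reject H0

H0: μ = 26; H1: μ < 26 (one-sample t-test, left-tailed).
t = (x̄ − μ₀)/(s/√n) = (24.6 − 26)/(2.84/√38) = -3.0388
df = n − 1 = 37
p-value = P(T ≤ -3.0388) ≈ 0.002
Since p ≈ 0.002 < α = 0.05, reject H0; the data support H1.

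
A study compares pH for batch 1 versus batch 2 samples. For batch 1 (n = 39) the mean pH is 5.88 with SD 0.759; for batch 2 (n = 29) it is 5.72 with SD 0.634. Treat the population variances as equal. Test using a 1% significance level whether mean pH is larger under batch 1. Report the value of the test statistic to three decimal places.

0.921

Let group 1 = batch 1, group 2 = batch 2. H0: μ_1 = μ_2; H1: μ_1 > μ_2 (two-sample pooled-variance t-test, right-tailed).
s_p² = [(39−1)·0.759² + (29−1)·0.634²]/(39+29−2) = 0.50221
t = (5.88 − 5.72)/√[0.50221·(1/39 + 1/29)] = 0.921
df = n₁ + n₂ − 2 = 66
p-value = P(T ≥ 0.921) ≈ 0.1803
Since p ≈ 0.1803 > α = 0.01, fail to reject H0; the data do not provide sufficient evidence against H0.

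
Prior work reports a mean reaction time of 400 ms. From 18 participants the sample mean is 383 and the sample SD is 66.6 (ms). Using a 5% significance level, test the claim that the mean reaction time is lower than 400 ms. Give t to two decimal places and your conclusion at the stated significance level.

H0: μ = 400; H1: μ < 400 (one-sample t-test, left-tailed).
t = (x̄ − μ₀)/(s/√n) = (383 − 400)/(66.6/√18) = -1.08
df = n − 1 = 17
p-value = P(T ≤ -1.08) ≈ 0.1470
Since p ≈ 0.1470 > α = 0.05, fail to reject H0; the evidence is not statistically significant.

t = -1.08; fail to reject H0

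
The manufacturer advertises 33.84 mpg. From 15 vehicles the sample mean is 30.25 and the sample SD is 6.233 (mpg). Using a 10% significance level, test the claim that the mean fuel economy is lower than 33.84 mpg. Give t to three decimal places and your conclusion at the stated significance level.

t = -2.231; reject H0

H0: μ = 33.84; H1: μ < 33.84 (one-sample t-test, left-tailed).
t = (x̄ − μ₀)/(s/√n) = (30.25 − 33.84)/(6.233/√15) = -2.231
df = n − 1 = 14
p-value = P(T ≤ -2.231) ≈ 0.021
Since p ≈ 0.021 < α = 0.1, reject H0; the data support H1.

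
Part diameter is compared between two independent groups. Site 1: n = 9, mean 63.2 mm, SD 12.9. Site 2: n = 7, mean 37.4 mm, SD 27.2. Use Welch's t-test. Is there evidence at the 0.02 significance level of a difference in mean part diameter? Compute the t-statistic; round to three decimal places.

2.315

Let group 1 = site 1, group 2 = site 2. H0: μ_1 = μ_2; H1: μ_1 ≠ μ_2 (Welch's two-sample t-test, two-sided).
t = (x̄_1 − x̄_2)/√(s_1²/n_1 + s_2²/n_2) = (63.2 − 37.4)/√(12.9²/9 + 27.2²/7) = 2.315
Welch–Satterthwaite df ≈ 8.10
Two-sided p-value ≈ 0.049
Since p ≈ 0.049 > α = 0.02, fail to reject H0; the evidence is not statistically significant.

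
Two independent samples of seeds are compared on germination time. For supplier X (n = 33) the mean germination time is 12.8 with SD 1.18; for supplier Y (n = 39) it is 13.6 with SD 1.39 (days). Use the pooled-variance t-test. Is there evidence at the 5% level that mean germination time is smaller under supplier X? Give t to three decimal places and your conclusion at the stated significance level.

t = -2.605; reject H0

Let group 1 = supplier X, group 2 = supplier Y. H0: μ_1 = μ_2; H1: μ_1 < μ_2 (two-sample pooled-variance t-test, left-tailed).
s_p² = [(33−1)·1.18² + (39−1)·1.39²]/(33+39−2) = 1.68538
t = (12.8 − 13.6)/√[1.68538·(1/33 + 1/39)] = -2.605
df = n₁ + n₂ − 2 = 70
p-value = P(T ≤ -2.605) ≈ 0.0056
Since p ≈ 0.0056 < α = 0.05, reject H0; the data support H1.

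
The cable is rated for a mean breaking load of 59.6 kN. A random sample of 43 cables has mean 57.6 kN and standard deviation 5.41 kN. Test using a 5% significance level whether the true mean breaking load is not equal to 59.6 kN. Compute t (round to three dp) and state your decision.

H0: μ = 59.6; H1: μ ≠ 59.6 (one-sample t-test, two-sided).
t = (x̄ − μ₀)/(s/√n) = (57.6 − 59.6)/(5.41/√43) = -2.424
df = n − 1 = 42
Two-sided p-value ≈ 0.020
Since p ≈ 0.020 < α = 0.05, reject H0; the evidence is statistically significant.

t = -2.424; reject H0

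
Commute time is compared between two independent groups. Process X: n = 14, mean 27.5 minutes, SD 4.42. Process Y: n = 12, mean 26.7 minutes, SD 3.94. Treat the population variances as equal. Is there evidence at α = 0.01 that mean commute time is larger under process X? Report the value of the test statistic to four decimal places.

Let group 1 = process X, group 2 = process Y. H0: μ_1 = μ_2; H1: μ_1 > μ_2 (two-sample pooled-variance t-test, right-tailed).
s_p² = [(14−1)·4.42² + (12−1)·3.94²]/(14+12−2) = 17.6972
t = (27.5 − 26.7)/√[17.6972·(1/14 + 1/12)] = 0.4834
df = n₁ + n₂ − 2 = 24
p-value = P(T ≥ 0.4834) ≈ 0.317
Since p ≈ 0.317 > α = 0.01, fail to reject H0; the evidence is not statistically significant.

0.4834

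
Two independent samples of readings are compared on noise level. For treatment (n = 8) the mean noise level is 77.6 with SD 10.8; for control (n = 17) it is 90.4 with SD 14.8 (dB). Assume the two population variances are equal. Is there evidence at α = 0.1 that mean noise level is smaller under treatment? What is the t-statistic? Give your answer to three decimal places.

-2.178

Let group 1 = treatment, group 2 = control. H0: μ_1 = μ_2; H1: μ_1 < μ_2 (two-sample pooled-variance t-test, left-tailed).
s_p² = [(8−1)·10.8² + (17−1)·14.8²]/(8+17−2) = 187.875
t = (77.6 − 90.4)/√[187.875·(1/8 + 1/17)] = -2.178
df = n₁ + n₂ − 2 = 23
p-value = P(T ≤ -2.178) ≈ 0.0200
Since p ≈ 0.0200 < α = 0.1, reject H0; the evidence is statistically significant.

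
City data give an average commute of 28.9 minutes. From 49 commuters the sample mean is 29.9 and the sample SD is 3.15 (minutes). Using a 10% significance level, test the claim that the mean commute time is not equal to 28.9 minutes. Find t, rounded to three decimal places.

2.222

H0: μ = 28.9; H1: μ ≠ 28.9 (one-sample t-test, two-sided).
t = (x̄ − μ₀)/(s/√n) = (29.9 − 28.9)/(3.15/√49) = 2.222
df = n − 1 = 48
Two-sided p-value ≈ 0.031
Since p ≈ 0.031 < α = 0.1, reject H0; the data support H1.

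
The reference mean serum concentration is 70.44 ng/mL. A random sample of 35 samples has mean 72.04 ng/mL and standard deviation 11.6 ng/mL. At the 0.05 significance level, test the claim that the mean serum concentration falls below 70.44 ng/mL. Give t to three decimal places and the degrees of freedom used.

t = 0.816, df = 34

H0: μ = 70.44; H1: μ < 70.44 (one-sample t-test, left-tailed).
t = (x̄ − μ₀)/(s/√n) = (72.04 − 70.44)/(11.6/√35) = 0.816
df = n − 1 = 34
p-value = P(T ≤ 0.816) ≈ 0.7899
Since p ≈ 0.7899 > α = 0.05, fail to reject H0; the evidence is not statistically significant.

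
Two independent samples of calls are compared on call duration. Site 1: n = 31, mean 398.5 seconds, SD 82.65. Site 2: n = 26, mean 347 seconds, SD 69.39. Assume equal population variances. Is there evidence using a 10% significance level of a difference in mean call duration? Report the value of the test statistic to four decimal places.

Let group 1 = site 1, group 2 = site 2. H0: μ_1 = μ_2; H1: μ_1 ≠ μ_2 (two-sample pooled-variance t-test, two-sided).
s_p² = [(31−1)·82.65² + (26−1)·69.39²]/(31+26−2) = 5914.64
t = (398.5 − 347)/√[5914.64·(1/31 + 1/26)] = 2.5181
df = n₁ + n₂ − 2 = 55
Two-sided p-value ≈ 0.0147
Since p ≈ 0.0147 < α = 0.1, reject H0; the data support H1.

2.5181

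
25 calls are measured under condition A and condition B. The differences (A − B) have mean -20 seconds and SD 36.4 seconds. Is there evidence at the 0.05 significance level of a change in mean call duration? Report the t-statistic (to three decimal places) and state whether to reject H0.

H0: μ_d = 0; H1: μ_d ≠ 0 (paired t-test on the differences, two-sided).
t = d̄/(s_d/√n) = -20/(36.4/√25) = -2.747
df = n − 1 = 24
Two-sided p-value ≈ 0.011
Since p ≈ 0.011 < α = 0.05, reject H0; the data support H1.

t = -2.747; reject H0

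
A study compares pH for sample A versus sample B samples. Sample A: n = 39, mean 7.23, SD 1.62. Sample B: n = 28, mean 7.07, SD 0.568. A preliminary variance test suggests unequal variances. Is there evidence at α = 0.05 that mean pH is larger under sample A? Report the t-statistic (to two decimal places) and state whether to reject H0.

t = 0.57; fail to reject H0

Let group 1 = sample A, group 2 = sample B. H0: μ_1 = μ_2; H1: μ_1 > μ_2 (Welch's two-sample t-test, right-tailed).
t = (x̄_1 − x̄_2)/√(s_1²/n_1 + s_2²/n_2) = (7.23 − 7.07)/√(1.62²/39 + 0.568²/28) = 0.57
Welch–Satterthwaite df ≈ 50.06
p-value = P(T ≥ 0.57) ≈ 0.2856
Since p ≈ 0.2856 > α = 0.05, fail to reject H0; the data do not provide sufficient evidence against H0.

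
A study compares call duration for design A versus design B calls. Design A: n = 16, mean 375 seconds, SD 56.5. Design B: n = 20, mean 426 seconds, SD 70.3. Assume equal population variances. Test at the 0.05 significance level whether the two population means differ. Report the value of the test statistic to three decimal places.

Let group 1 = design A, group 2 = design B. H0: μ_1 = μ_2; H1: μ_1 ≠ μ_2 (two-sample pooled-variance t-test, two-sided).
s_p² = [(16−1)·56.5² + (20−1)·70.3²]/(16+20−2) = 4170.1
t = (375 − 426)/√[4170.1·(1/16 + 1/20)] = -2.355
df = n₁ + n₂ − 2 = 34
Two-sided p-value ≈ 0.024
Since p ≈ 0.024 < α = 0.05, reject H0; the evidence is statistically significant.

-2.355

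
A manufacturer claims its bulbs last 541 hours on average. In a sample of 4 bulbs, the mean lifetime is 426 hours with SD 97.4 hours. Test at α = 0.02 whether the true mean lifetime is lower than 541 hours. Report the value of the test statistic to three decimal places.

H0: μ = 541; H1: μ < 541 (one-sample t-test, left-tailed).
t = (x̄ − μ₀)/(s/√n) = (426 − 541)/(97.4/√4) = -2.361
df = n − 1 = 3
p-value = P(T ≤ -2.361) ≈ 0.050
Since p ≈ 0.050 > α = 0.02, fail to reject H0; the data do not provide sufficient evidence against H0.

-2.361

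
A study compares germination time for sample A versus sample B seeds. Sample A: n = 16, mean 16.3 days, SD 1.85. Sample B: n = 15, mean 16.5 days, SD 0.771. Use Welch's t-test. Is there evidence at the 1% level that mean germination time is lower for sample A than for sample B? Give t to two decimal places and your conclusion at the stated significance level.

t = -0.40; fail to reject H0

Let group 1 = sample A, group 2 = sample B. H0: μ_1 = μ_2; H1: μ_1 < μ_2 (Welch's two-sample t-test, left-tailed).
t = (x̄_1 − x̄_2)/√(s_1²/n_1 + s_2²/n_2) = (16.3 − 16.5)/√(1.85²/16 + 0.771²/15) = -0.40
Welch–Satterthwaite df ≈ 20.33
p-value = P(T ≤ -0.40) ≈ 0.348
Since p ≈ 0.348 > α = 0.01, fail to reject H0; the evidence is not statistically significant.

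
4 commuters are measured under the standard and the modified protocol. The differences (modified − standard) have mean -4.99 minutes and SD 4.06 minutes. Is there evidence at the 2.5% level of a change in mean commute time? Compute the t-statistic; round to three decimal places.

-2.458

H0: μ_d = 0; H1: μ_d ≠ 0 (paired t-test on the differences, two-sided).
t = d̄/(s_d/√n) = -4.99/(4.06/√4) = -2.458
df = n − 1 = 3
Two-sided p-value ≈ 0.0910
Since p ≈ 0.0910 > α = 0.025, fail to reject H0; the data do not provide sufficient evidence against H0.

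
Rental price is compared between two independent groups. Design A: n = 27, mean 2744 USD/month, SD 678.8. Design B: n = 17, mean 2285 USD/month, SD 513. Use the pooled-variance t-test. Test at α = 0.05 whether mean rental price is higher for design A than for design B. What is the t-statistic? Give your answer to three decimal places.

Let group 1 = design A, group 2 = design B. H0: μ_1 = μ_2; H1: μ_1 > μ_2 (two-sample pooled-variance t-test, right-tailed).
s_p² = [(27−1)·678.8² + (17−1)·513²]/(27+17−2) = 385493
t = (2744 − 2285)/√[385493·(1/27 + 1/17)] = 2.388
df = n₁ + n₂ − 2 = 42
p-value = P(T ≥ 2.388) ≈ 0.011
Since p ≈ 0.011 < α = 0.05, reject H0; the evidence is statistically significant.

2.388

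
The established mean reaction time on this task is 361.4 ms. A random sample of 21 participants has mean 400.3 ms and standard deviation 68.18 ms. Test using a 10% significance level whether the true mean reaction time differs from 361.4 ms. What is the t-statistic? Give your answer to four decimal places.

2.6146

H0: μ = 361.4; H1: μ ≠ 361.4 (one-sample t-test, two-sided).
t = (x̄ − μ₀)/(s/√n) = (400.3 − 361.4)/(68.18/√21) = 2.6146
df = n − 1 = 20
Two-sided p-value ≈ 0.017
Since p ≈ 0.017 < α = 0.1, reject H0; the evidence is statistically significant.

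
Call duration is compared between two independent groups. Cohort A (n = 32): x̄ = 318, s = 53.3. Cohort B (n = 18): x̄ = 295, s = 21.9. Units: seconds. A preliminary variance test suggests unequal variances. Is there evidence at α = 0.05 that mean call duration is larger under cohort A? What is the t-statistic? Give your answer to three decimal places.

2.141

Let group 1 = cohort A, group 2 = cohort B. H0: μ_1 = μ_2; H1: μ_1 > μ_2 (Welch's two-sample t-test, right-tailed).
t = (x̄_1 − x̄_2)/√(s_1²/n_1 + s_2²/n_2) = (318 − 295)/√(53.3²/32 + 21.9²/18) = 2.141
Welch–Satterthwaite df ≈ 45.01
p-value = P(T ≥ 2.141) ≈ 0.0189
Since p ≈ 0.0189 < α = 0.05, reject H0; the evidence is statistically significant.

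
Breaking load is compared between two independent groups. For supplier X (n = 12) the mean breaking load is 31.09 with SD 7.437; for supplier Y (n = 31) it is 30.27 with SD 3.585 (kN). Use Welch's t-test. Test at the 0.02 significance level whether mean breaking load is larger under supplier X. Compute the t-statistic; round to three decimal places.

0.366

Let group 1 = supplier X, group 2 = supplier Y. H0: μ_1 = μ_2; H1: μ_1 > μ_2 (Welch's two-sample t-test, right-tailed).
t = (x̄_1 − x̄_2)/√(s_1²/n_1 + s_2²/n_2) = (31.09 − 30.27)/√(7.437²/12 + 3.585²/31) = 0.366
Welch–Satterthwaite df ≈ 13.03
p-value = P(T ≥ 0.366) ≈ 0.3602
Since p ≈ 0.3602 > α = 0.02, fail to reject H0; the data do not provide sufficient evidence against H0.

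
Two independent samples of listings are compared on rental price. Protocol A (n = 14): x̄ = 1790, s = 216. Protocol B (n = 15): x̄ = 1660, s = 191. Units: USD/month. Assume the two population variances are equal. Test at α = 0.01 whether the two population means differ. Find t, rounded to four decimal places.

1.7197

Let group 1 = protocol A, group 2 = protocol B. H0: μ_1 = μ_2; H1: μ_1 ≠ μ_2 (two-sample pooled-variance t-test, two-sided).
s_p² = [(14−1)·216² + (15−1)·191²]/(14+15−2) = 41380.1
t = (1790 − 1660)/√[41380.1·(1/14 + 1/15)] = 1.7197
df = n₁ + n₂ − 2 = 27
Two-sided p-value ≈ 0.097
Since p ≈ 0.097 > α = 0.01, fail to reject H0; the data do not provide sufficient evidence against H0.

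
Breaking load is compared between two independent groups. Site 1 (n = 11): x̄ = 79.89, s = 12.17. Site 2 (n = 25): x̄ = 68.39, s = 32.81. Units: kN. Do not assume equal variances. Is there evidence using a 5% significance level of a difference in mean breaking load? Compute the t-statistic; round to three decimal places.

Let group 1 = site 1, group 2 = site 2. H0: μ_1 = μ_2; H1: μ_1 ≠ μ_2 (Welch's two-sample t-test, two-sided).
t = (x̄_1 − x̄_2)/√(s_1²/n_1 + s_2²/n_2) = (79.89 − 68.39)/√(12.17²/11 + 32.81²/25) = 1.530
Welch–Satterthwaite df ≈ 33.50
Two-sided p-value ≈ 0.136
Since p ≈ 0.136 > α = 0.05, fail to reject H0; the evidence is not statistically significant.

1.530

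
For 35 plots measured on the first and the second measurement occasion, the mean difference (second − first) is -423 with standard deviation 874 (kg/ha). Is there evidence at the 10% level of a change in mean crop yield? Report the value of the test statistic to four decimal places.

H0: μ_d = 0; H1: μ_d ≠ 0 (paired t-test on the differences, two-sided).
t = d̄/(s_d/√n) = -423/(874/√35) = -2.8633
df = n − 1 = 34
Two-sided p-value ≈ 0.0071
Since p ≈ 0.0071 < α = 0.1, reject H0; the evidence is statistically significant.

-2.8633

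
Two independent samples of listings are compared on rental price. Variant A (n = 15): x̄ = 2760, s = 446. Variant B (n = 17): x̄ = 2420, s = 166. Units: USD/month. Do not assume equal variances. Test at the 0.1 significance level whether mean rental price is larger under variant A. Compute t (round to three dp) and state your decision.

Let group 1 = variant A, group 2 = variant B. H0: μ_1 = μ_2; H1: μ_1 > μ_2 (Welch's two-sample t-test, right-tailed).
t = (x̄_1 − x̄_2)/√(s_1²/n_1 + s_2²/n_2) = (2760 − 2420)/√(446²/15 + 166²/17) = 2.787
Welch–Satterthwaite df ≈ 17.40
p-value = P(T ≥ 2.787) ≈ 0.006
Since p ≈ 0.006 < α = 0.1, reject H0; the evidence is statistically significant.

t = 2.787; reject H0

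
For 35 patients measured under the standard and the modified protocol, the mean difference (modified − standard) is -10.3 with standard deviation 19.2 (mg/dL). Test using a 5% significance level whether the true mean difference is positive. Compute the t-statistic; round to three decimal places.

-3.174

H0: μ_d = 0; H1: μ_d > 0 (paired t-test on the differences, right-tailed).
t = d̄/(s_d/√n) = -10.3/(19.2/√35) = -3.174
df = n − 1 = 34
p-value = P(T ≥ -3.174) ≈ 0.9984
Since p ≈ 0.9984 > α = 0.05, fail to reject H0; the evidence is not statistically significant.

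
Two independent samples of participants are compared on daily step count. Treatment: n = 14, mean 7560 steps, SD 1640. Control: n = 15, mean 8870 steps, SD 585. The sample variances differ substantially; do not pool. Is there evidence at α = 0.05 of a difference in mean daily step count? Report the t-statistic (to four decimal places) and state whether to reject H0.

Let group 1 = treatment, group 2 = control. H0: μ_1 = μ_2; H1: μ_1 ≠ μ_2 (Welch's two-sample t-test, two-sided).
t = (x̄_1 − x̄_2)/√(s_1²/n_1 + s_2²/n_2) = (7560 − 8870)/√(1640²/14 + 585²/15) = -2.8257
Welch–Satterthwaite df ≈ 16.06
Two-sided p-value ≈ 0.012
Since p ≈ 0.012 < α = 0.05, reject H0; the evidence is statistically significant.

t = -2.8257; reject H0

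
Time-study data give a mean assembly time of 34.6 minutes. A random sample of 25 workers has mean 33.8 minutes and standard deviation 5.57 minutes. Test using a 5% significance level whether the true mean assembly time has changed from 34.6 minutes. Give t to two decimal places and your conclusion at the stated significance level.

t = -0.72; fail to reject H0

H0: μ = 34.6; H1: μ ≠ 34.6 (one-sample t-test, two-sided).
t = (x̄ − μ₀)/(s/√n) = (33.8 − 34.6)/(5.57/√25) = -0.72
df = n − 1 = 24
Two-sided p-value ≈ 0.4796
Since p ≈ 0.4796 > α = 0.05, fail to reject H0; the evidence is not statistically significant.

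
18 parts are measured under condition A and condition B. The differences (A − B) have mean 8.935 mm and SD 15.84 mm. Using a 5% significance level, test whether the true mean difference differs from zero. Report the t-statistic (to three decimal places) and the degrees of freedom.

t = 2.393, df = 17

H0: μ_d = 0; H1: μ_d ≠ 0 (paired t-test on the differences, two-sided).
t = d̄/(s_d/√n) = 8.935/(15.84/√18) = 2.393
df = n − 1 = 17
Two-sided p-value ≈ 0.0285
Since p ≈ 0.0285 < α = 0.05, reject H0; the data support H1.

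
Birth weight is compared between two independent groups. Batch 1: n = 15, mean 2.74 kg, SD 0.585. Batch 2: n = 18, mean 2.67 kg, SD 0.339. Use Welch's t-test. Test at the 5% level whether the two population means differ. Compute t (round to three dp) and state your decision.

Let group 1 = batch 1, group 2 = batch 2. H0: μ_1 = μ_2; H1: μ_1 ≠ μ_2 (Welch's two-sample t-test, two-sided).
t = (x̄_1 − x̄_2)/√(s_1²/n_1 + s_2²/n_2) = (2.74 − 2.67)/√(0.585²/15 + 0.339²/18) = 0.410
Welch–Satterthwaite df ≈ 21.54
Two-sided p-value ≈ 0.6861
Since p ≈ 0.6861 > α = 0.05, fail to reject H0; the data do not provide sufficient evidence against H0.

t = 0.410; fail to reject H0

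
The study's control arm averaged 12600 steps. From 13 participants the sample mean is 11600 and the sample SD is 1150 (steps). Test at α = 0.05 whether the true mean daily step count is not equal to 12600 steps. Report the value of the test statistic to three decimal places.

H0: μ = 12600; H1: μ ≠ 12600 (one-sample t-test, two-sided).
t = (x̄ − μ₀)/(s/√n) = (11600 − 12600)/(1150/√13) = -3.135
df = n − 1 = 12
Two-sided p-value ≈ 0.009
Since p ≈ 0.009 < α = 0.05, reject H0; the data support H1.

-3.135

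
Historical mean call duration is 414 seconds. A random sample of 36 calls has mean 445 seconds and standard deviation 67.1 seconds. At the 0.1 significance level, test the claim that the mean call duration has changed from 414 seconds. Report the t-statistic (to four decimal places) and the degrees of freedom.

H0: μ = 414; H1: μ ≠ 414 (one-sample t-test, two-sided).
t = (x̄ − μ₀)/(s/√n) = (445 − 414)/(67.1/√36) = 2.7720
df = n − 1 = 35
Two-sided p-value ≈ 0.0089
Since p ≈ 0.0089 < α = 0.1, reject H0; the data support H1.

t = 2.7720, df = 35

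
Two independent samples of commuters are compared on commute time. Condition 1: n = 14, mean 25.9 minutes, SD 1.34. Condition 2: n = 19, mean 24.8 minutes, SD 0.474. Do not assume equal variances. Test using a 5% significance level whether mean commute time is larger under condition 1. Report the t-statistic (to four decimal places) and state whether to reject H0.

Let group 1 = condition 1, group 2 = condition 2. H0: μ_1 = μ_2; H1: μ_1 > μ_2 (Welch's two-sample t-test, right-tailed).
t = (x̄_1 − x̄_2)/√(s_1²/n_1 + s_2²/n_2) = (25.9 − 24.8)/√(1.34²/14 + 0.474²/19) = 2.9390
Welch–Satterthwaite df ≈ 15.41
p-value = P(T ≥ 2.9390) ≈ 0.0050
Since p ≈ 0.0050 < α = 0.05, reject H0; the data support H1.

t = 2.9390; reject H0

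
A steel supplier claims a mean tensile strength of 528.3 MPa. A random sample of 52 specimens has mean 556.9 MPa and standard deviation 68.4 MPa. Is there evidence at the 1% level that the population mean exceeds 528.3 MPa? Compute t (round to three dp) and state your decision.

H0: μ = 528.3; H1: μ > 528.3 (one-sample t-test, right-tailed).
t = (x̄ − μ₀)/(s/√n) = (556.9 − 528.3)/(68.4/√52) = 3.015
df = n − 1 = 51
p-value = P(T ≥ 3.015) ≈ 0.002
Since p ≈ 0.002 < α = 0.01, reject H0; the evidence is statistically significant.

t = 3.015; reject H0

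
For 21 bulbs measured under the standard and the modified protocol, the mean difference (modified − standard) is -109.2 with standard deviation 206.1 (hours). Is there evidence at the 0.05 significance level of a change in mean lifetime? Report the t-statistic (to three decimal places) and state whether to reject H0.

H0: μ_d = 0; H1: μ_d ≠ 0 (paired t-test on the differences, two-sided).
t = d̄/(s_d/√n) = -109.2/(206.1/√21) = -2.428
df = n − 1 = 20
Two-sided p-value ≈ 0.025
Since p ≈ 0.025 < α = 0.05, reject H0; the data support H1.

t = -2.428; reject H0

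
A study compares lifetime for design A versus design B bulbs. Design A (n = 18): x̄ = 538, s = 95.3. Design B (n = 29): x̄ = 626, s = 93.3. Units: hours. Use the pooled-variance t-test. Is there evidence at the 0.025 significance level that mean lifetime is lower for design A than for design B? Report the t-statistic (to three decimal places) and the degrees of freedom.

Let group 1 = design A, group 2 = design B. H0: μ_1 = μ_2; H1: μ_1 < μ_2 (two-sample pooled-variance t-test, left-tailed).
s_p² = [(18−1)·95.3² + (29−1)·93.3²]/(18+29−2) = 8847.39
t = (538 − 626)/√[8847.39·(1/18 + 1/29)] = -3.118
df = n₁ + n₂ − 2 = 45
p-value = P(T ≤ -3.118) ≈ 0.0016
Since p ≈ 0.0016 < α = 0.025, reject H0; the evidence is statistically significant.

t = -3.118, df = 45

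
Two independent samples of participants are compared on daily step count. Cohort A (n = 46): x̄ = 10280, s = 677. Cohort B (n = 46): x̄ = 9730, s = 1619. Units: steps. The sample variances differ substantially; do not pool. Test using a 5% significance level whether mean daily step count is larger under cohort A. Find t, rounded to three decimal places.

Let group 1 = cohort A, group 2 = cohort B. H0: μ_1 = μ_2; H1: μ_1 > μ_2 (Welch's two-sample t-test, right-tailed).
t = (x̄_1 − x̄_2)/√(s_1²/n_1 + s_2²/n_2) = (10280 − 9730)/√(677²/46 + 1619²/46) = 2.126
Welch–Satterthwaite df ≈ 60.27
p-value = P(T ≥ 2.126) ≈ 0.019
Since p ≈ 0.019 < α = 0.05, reject H0; the data support H1.

2.126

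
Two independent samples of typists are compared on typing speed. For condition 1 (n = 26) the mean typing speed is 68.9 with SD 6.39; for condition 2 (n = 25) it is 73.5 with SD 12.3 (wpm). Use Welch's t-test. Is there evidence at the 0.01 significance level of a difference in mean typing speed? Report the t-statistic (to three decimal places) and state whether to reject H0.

Let group 1 = condition 1, group 2 = condition 2. H0: μ_1 = μ_2; H1: μ_1 ≠ μ_2 (Welch's two-sample t-test, two-sided).
t = (x̄_1 − x̄_2)/√(s_1²/n_1 + s_2²/n_2) = (68.9 − 73.5)/√(6.39²/26 + 12.3²/25) = -1.666
Welch–Satterthwaite df ≈ 35.76
Two-sided p-value ≈ 0.104
Since p ≈ 0.104 > α = 0.01, fail to reject H0; the data do not provide sufficient evidence against H0.

t = -1.666; fail to reject H0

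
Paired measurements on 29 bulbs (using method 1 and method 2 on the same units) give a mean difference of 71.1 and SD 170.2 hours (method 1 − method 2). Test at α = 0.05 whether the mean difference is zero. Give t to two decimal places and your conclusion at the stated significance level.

t = 2.25; reject H0

H0: μ_d = 0; H1: μ_d ≠ 0 (paired t-test on the differences, two-sided).
t = d̄/(s_d/√n) = 71.1/(170.2/√29) = 2.25
df = n − 1 = 28
Two-sided p-value ≈ 0.033
Since p ≈ 0.033 < α = 0.05, reject H0; the evidence is statistically significant.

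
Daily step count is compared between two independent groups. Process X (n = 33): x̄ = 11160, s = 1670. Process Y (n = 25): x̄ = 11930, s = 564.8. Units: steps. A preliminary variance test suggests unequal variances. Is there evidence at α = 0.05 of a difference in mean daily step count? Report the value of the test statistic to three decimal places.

Let group 1 = process X, group 2 = process Y. H0: μ_1 = μ_2; H1: μ_1 ≠ μ_2 (Welch's two-sample t-test, two-sided).
t = (x̄_1 − x̄_2)/√(s_1²/n_1 + s_2²/n_2) = (11160 − 11930)/√(1670²/33 + 564.8²/25) = -2.469
Welch–Satterthwaite df ≈ 41.14
Two-sided p-value ≈ 0.0178
Since p ≈ 0.0178 < α = 0.05, reject H0; the data support H1.

-2.469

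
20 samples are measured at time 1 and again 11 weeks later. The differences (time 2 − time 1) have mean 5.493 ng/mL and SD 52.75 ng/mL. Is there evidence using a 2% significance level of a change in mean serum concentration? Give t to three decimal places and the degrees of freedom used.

t = 0.466, df = 19

H0: μ_d = 0; H1: μ_d ≠ 0 (paired t-test on the differences, two-sided).
t = d̄/(s_d/√n) = 5.493/(52.75/√20) = 0.466
df = n − 1 = 19
Two-sided p-value ≈ 0.6467
Since p ≈ 0.6467 > α = 0.02, fail to reject H0; the evidence is not statistically significant.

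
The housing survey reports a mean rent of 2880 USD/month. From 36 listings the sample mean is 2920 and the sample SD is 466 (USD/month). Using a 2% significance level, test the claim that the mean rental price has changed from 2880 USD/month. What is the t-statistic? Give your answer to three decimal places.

0.515

H0: μ = 2880; H1: μ ≠ 2880 (one-sample t-test, two-sided).
t = (x̄ − μ₀)/(s/√n) = (2920 − 2880)/(466/√36) = 0.515
df = n − 1 = 35
Two-sided p-value ≈ 0.6098
Since p ≈ 0.6098 > α = 0.02, fail to reject H0; the data do not provide sufficient evidence against H0.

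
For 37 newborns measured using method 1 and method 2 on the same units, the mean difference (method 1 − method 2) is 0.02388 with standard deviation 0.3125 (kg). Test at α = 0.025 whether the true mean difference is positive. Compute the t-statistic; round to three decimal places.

0.465

H0: μ_d = 0; H1: μ_d > 0 (paired t-test on the differences, right-tailed).
t = d̄/(s_d/√n) = 0.02388/(0.3125/√37) = 0.465
df = n − 1 = 36
p-value = P(T ≥ 0.465) ≈ 0.322
Since p ≈ 0.322 > α = 0.025, fail to reject H0; the data do not provide sufficient evidence against H0.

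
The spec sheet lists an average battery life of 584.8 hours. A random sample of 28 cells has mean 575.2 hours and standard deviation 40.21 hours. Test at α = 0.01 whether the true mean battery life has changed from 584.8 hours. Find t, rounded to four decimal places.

-1.2633

H0: μ = 584.8; H1: μ ≠ 584.8 (one-sample t-test, two-sided).
t = (x̄ − μ₀)/(s/√n) = (575.2 − 584.8)/(40.21/√28) = -1.2633
df = n − 1 = 27
Two-sided p-value ≈ 0.2173
Since p ≈ 0.2173 > α = 0.01, fail to reject H0; the evidence is not statistically significant.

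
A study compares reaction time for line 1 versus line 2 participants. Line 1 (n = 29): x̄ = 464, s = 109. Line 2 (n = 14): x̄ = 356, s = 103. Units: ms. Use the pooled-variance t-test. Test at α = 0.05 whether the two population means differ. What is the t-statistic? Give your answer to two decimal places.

Let group 1 = line 1, group 2 = line 2. H0: μ_1 = μ_2; H1: μ_1 ≠ μ_2 (two-sample pooled-variance t-test, two-sided).
s_p² = [(29−1)·109² + (14−1)·103²]/(29+14−2) = 11477.7
t = (464 − 356)/√[11477.7·(1/29 + 1/14)] = 3.10
df = n₁ + n₂ − 2 = 41
Two-sided p-value ≈ 0.004
Since p ≈ 0.004 < α = 0.05, reject H0; the evidence is statistically significant.

3.10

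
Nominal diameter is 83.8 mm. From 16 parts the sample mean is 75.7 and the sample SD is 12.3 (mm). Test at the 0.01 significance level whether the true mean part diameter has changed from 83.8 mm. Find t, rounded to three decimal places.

H0: μ = 83.8; H1: μ ≠ 83.8 (one-sample t-test, two-sided).
t = (x̄ − μ₀)/(s/√n) = (75.7 − 83.8)/(12.3/√16) = -2.634
df = n − 1 = 15
Two-sided p-value ≈ 0.019
Since p ≈ 0.019 > α = 0.01, fail to reject H0; the data do not provide sufficient evidence against H0.

-2.634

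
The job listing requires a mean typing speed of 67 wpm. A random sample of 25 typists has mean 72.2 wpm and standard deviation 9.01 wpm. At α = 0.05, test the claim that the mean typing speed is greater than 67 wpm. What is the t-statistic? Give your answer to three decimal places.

H0: μ = 67; H1: μ > 67 (one-sample t-test, right-tailed).
t = (x̄ − μ₀)/(s/√n) = (72.2 − 67)/(9.01/√25) = 2.886
df = n − 1 = 24
p-value = P(T ≥ 2.886) ≈ 0.004
Since p ≈ 0.004 < α = 0.05, reject H0; the evidence is statistically significant.

2.886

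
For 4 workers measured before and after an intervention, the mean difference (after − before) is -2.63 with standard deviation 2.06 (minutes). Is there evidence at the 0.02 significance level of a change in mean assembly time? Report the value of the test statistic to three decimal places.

-2.553

H0: μ_d = 0; H1: μ_d ≠ 0 (paired t-test on the differences, two-sided).
t = d̄/(s_d/√n) = -2.63/(2.06/√4) = -2.553
df = n − 1 = 3
Two-sided p-value ≈ 0.0837
Since p ≈ 0.0837 > α = 0.02, fail to reject H0; the evidence is not statistically significant.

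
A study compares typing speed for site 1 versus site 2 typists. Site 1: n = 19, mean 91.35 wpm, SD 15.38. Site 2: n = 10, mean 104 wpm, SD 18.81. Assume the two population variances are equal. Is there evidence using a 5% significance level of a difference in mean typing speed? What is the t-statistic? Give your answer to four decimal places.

-1.9503

Let group 1 = site 1, group 2 = site 2. H0: μ_1 = μ_2; H1: μ_1 ≠ μ_2 (two-sample pooled-variance t-test, two-sided).
s_p² = [(19−1)·15.38² + (10−1)·18.81²]/(19+10−2) = 275.635
t = (91.35 − 104)/√[275.635·(1/19 + 1/10)] = -1.9503
df = n₁ + n₂ − 2 = 27
Two-sided p-value ≈ 0.062
Since p ≈ 0.062 > α = 0.05, fail to reject H0; the data do not provide sufficient evidence against H0.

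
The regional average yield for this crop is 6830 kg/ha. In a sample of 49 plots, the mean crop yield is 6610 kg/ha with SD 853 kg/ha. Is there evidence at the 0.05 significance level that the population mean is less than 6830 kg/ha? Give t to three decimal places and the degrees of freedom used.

H0: μ = 6830; H1: μ < 6830 (one-sample t-test, left-tailed).
t = (x̄ − μ₀)/(s/√n) = (6610 − 6830)/(853/√49) = -1.805
df = n − 1 = 48
p-value = P(T ≤ -1.805) ≈ 0.039
Since p ≈ 0.039 < α = 0.05, reject H0; the evidence is statistically significant.

t = -1.805, df = 48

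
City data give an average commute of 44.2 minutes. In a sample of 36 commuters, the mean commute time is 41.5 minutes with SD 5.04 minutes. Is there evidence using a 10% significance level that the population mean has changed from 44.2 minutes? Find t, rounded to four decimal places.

-3.2143

H0: μ = 44.2; H1: μ ≠ 44.2 (one-sample t-test, two-sided).
t = (x̄ − μ₀)/(s/√n) = (41.5 − 44.2)/(5.04/√36) = -3.2143
df = n − 1 = 35
Two-sided p-value ≈ 0.003
Since p ≈ 0.003 < α = 0.1, reject H0; the evidence is statistically significant.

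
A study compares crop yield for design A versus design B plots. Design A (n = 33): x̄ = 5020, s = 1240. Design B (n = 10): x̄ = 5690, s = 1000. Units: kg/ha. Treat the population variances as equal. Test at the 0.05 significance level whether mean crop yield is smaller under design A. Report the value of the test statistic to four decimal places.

Let group 1 = design A, group 2 = design B. H0: μ_1 = μ_2; H1: μ_1 < μ_2 (two-sample pooled-variance t-test, left-tailed).
s_p² = [(33−1)·1240² + (10−1)·1000²]/(33+10−2) = 1419590
t = (5020 − 5690)/√[1419590·(1/33 + 1/10)] = -1.5578
df = n₁ + n₂ − 2 = 41
p-value = P(T ≤ -1.5578) ≈ 0.063
Since p ≈ 0.063 > α = 0.05, fail to reject H0; the evidence is not statistically significant.

-1.5578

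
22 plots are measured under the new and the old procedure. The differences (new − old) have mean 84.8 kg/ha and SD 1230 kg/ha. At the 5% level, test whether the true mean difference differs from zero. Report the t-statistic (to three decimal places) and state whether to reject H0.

t = 0.323; fail to reject H0

H0: μ_d = 0; H1: μ_d ≠ 0 (paired t-test on the differences, two-sided).
t = d̄/(s_d/√n) = 84.8/(1230/√22) = 0.323
df = n − 1 = 21
Two-sided p-value ≈ 0.750
Since p ≈ 0.750 > α = 0.05, fail to reject H0; the evidence is not statistically significant.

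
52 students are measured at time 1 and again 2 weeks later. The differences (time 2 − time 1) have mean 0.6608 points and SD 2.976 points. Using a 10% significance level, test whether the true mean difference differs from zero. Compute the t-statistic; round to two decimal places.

1.60

H0: μ_d = 0; H1: μ_d ≠ 0 (paired t-test on the differences, two-sided).
t = d̄/(s_d/√n) = 0.6608/(2.976/√52) = 1.60
df = n − 1 = 51
Two-sided p-value ≈ 0.116
Since p ≈ 0.116 > α = 0.1, fail to reject H0; the evidence is not statistically significant.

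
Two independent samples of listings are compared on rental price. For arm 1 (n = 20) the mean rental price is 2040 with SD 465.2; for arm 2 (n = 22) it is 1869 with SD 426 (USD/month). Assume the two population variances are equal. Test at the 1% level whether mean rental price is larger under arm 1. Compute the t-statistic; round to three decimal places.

Let group 1 = arm 1, group 2 = arm 2. H0: μ_1 = μ_2; H1: μ_1 > μ_2 (two-sample pooled-variance t-test, right-tailed).
s_p² = [(20−1)·465.2² + (22−1)·426²]/(20+22−2) = 198070
t = (2040 − 1869)/√[198070·(1/20 + 1/22)] = 1.244
df = n₁ + n₂ − 2 = 40
p-value = P(T ≥ 1.244) ≈ 0.110
Since p ≈ 0.110 > α = 0.01, fail to reject H0; the data do not provide sufficient evidence against H0.

1.244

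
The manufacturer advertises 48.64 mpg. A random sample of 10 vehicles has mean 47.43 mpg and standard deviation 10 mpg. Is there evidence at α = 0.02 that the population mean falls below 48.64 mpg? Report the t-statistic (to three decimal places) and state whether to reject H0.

H0: μ = 48.64; H1: μ < 48.64 (one-sample t-test, left-tailed).
t = (x̄ − μ₀)/(s/√n) = (47.43 − 48.64)/(10/√10) = -0.383
df = n − 1 = 9
p-value = P(T ≤ -0.383) ≈ 0.3554
Since p ≈ 0.3554 > α = 0.02, fail to reject H0; the evidence is not statistically significant.

t = -0.383; fail to reject H0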